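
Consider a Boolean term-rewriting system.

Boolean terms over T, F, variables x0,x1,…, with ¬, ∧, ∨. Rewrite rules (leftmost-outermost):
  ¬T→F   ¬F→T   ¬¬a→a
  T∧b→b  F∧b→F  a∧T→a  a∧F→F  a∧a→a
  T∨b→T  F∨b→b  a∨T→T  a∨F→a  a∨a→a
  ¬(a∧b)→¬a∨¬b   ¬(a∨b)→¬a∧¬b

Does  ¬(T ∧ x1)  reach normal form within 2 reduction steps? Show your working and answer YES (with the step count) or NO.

Answer: NO — after 2 steps the term is F ∨ ¬x1, not yet normal

Working:
  start: ¬(T ∧ x1)
  →1  ¬T ∨ ¬x1
  →2  F ∨ ¬x1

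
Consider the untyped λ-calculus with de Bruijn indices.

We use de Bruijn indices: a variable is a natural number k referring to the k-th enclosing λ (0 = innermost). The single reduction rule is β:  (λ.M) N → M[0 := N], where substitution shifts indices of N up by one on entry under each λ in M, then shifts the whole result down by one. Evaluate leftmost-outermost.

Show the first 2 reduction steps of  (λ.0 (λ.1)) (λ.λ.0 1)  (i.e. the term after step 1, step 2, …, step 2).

  start: (λ.0 (λ.1)) (λ.λ.0 1)
  [1] (λ.λ.0 1) (λ.λ.λ.0 1)
  [2] λ.0 (λ.λ.λ.0 1)

Answer: after 2 steps: λ.0 (λ.λ.λ.0 1)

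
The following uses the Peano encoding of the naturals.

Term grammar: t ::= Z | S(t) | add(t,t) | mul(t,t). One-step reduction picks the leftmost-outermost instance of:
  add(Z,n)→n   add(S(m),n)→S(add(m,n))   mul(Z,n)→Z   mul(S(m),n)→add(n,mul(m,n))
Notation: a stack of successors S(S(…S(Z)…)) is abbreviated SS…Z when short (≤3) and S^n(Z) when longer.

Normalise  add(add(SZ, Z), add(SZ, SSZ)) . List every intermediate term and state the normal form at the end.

  start: add(add(SZ, Z), add(SZ, SSZ))
  [1] add(S(add(Z, Z)), add(SZ, SSZ))
  [2] S(add(add(Z, Z), add(SZ, SSZ)))
  [3] S(add(Z, add(SZ, SSZ)))
  [4] S(add(SZ, SSZ))
  [5] S(S(add(Z, SSZ)))
  [6] S^4(Z)

Answer: normal form = S^4(Z)  (in 6 steps)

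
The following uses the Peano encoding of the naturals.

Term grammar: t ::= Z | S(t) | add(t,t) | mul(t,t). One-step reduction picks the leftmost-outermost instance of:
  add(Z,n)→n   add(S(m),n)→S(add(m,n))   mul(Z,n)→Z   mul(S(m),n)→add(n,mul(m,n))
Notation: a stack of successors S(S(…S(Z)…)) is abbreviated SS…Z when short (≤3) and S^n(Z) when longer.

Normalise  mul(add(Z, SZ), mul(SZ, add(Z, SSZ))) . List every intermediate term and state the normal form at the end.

Answer: normal form = SSZ  (in 12 steps)

Working:
  start: mul(add(Z, SZ), mul(SZ, add(Z, SSZ)))
  step 1: mul(SZ, mul(SZ, add(Z, SSZ)))
  step 2: add(mul(SZ, add(Z, SSZ)), mul(Z, mul(SZ, add(Z, SSZ))))
  step 3: add(add(add(Z, SSZ), mul(Z, add(Z, SSZ))), mul(Z, mul(SZ, add(Z, SSZ))))
  step 4: add(add(SSZ, mul(Z, add(Z, SSZ))), mul(Z, mul(SZ, add(Z, SSZ))))
  step 5: add(S(add(SZ, mul(Z, add(Z, SSZ)))), mul(Z, mul(SZ, add(Z, SSZ))))
  step 6: S(add(add(SZ, mul(Z, add(Z, SSZ))), mul(Z, mul(SZ, add(Z, SSZ)))))
  step 7: S(add(S(add(Z, mul(Z, add(Z, SSZ)))), mul(Z, mul(SZ, add(Z, SSZ)))))
  step 8: S(S(add(add(Z, mul(Z, add(Z, SSZ))), mul(Z, mul(SZ, add(Z, SSZ))))))
  step 9: S(S(add(mul(Z, add(Z, SSZ)), mul(Z, mul(SZ, add(Z, SSZ))))))
  step 10: S(S(add(Z, mul(Z, mul(SZ, add(Z, SSZ))))))
  step 11: S(S(mul(Z, mul(SZ, add(Z, SSZ)))))
  step 12: SSZ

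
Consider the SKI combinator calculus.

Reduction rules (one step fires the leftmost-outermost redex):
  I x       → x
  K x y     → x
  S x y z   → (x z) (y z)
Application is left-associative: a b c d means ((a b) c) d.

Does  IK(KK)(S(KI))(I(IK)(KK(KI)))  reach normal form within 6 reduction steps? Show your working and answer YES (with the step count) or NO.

  start: IK(KK)(S(KI))(I(IK)(KK(KI)))
  step 1: K(KK)(S(KI))(I(IK)(KK(KI)))
  step 2: KK(I(IK)(KK(KI)))
  step 3: K

Answer: YES — reaches normal form K in 3 ≤ 6 steps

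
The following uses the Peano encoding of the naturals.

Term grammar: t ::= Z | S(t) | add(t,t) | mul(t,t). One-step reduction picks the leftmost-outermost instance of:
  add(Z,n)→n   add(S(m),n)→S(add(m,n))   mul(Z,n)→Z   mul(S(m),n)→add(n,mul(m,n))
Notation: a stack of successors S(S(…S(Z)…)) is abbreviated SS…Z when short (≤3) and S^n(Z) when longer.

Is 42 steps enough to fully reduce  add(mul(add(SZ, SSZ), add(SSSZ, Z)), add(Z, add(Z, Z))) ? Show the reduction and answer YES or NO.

Answer: YES — reaches normal form S^9(Z) in 42 ≤ 42 steps

Derivation:
  start: add(mul(add(SZ, SSZ), add(SSSZ, Z)), add(Z, add(Z, Z)))
  step 1: add(mul(S(add(Z, SSZ)), add(SSSZ, Z)), add(Z, add(Z, Z)))
  step 2: add(add(add(SSSZ, Z), mul(add(Z, SSZ), add(SSSZ, Z))), add(Z, add(Z, Z)))
  step 3: add(add(S(add(SSZ, Z)), mul(add(Z, SSZ), add(SSSZ, Z))), add(Z, add(Z, Z)))
  step 4: add(S(add(add(SSZ, Z), mul(add(Z, SSZ), add(SSSZ, Z)))), add(Z, add(Z, Z)))
  step 5: S(add(add(add(SSZ, Z), mul(add(Z, SSZ), add(SSSZ, Z))), add(Z, add(Z, Z))))
  step 6: S(add(add(S(add(SZ, Z)), mul(add(Z, SSZ), add(SSSZ, Z))), add(Z, add(Z, Z))))
  step 7: S(add(S(add(add(SZ, Z), mul(add(Z, SSZ), add(SSSZ, Z)))), add(Z, add(Z, Z))))
  step 8: S(S(add(add(add(SZ, Z), mul(add(Z, SSZ), add(SSSZ, Z))), add(Z, add(Z, Z)))))
  step 9: S(S(add(add(S(add(Z, Z)), mul(add(Z, SSZ), add(SSSZ, Z))), add(Z, add(Z, Z)))))
  step 10: S(S(add(S(add(add(Z, Z), mul(add(Z, SSZ), add(SSSZ, Z)))), add(Z, add(Z, Z)))))
  step 11: S(S(S(add(add(add(Z, Z), mul(add(Z, SSZ), add(SSSZ, Z))), add(Z, add(Z, Z))))))
  step 12: S(S(S(add(add(Z, mul(add(Z, SSZ), add(SSSZ, Z))), add(Z, add(Z, Z))))))
  step 13: S(S(S(add(mul(add(Z, SSZ), add(SSSZ, Z)), add(Z, add(Z, Z))))))
  step 14: S(S(S(add(mul(SSZ, add(SSSZ, Z)), add(Z, add(Z, Z))))))
  step 15: S(S(S(add(add(add(SSSZ, Z), mul(SZ, add(SSSZ, Z))), add(Z, add(Z, Z))))))
  step 16: S(S(S(add(add(S(add(SSZ, Z)), mul(SZ, add(SSSZ, Z))), add(Z, add(Z, Z))))))
  step 17: S(S(S(add(S(add(add(SSZ, Z), mul(SZ, add(SSSZ, Z)))), add(Z, add(Z, Z))))))
  step 18: S(S(S(S(add(add(add(SSZ, Z), mul(SZ, add(SSSZ, Z))), add(Z, add(Z, Z)))))))
  step 19: S(S(S(S(add(add(S(add(SZ, Z)), mul(SZ, add(SSSZ, Z))), add(Z, add(Z, Z)))))))
  step 20: S(S(S(S(add(S(add(add(SZ, Z), mul(SZ, add(SSSZ, Z)))), add(Z, add(Z, Z)))))))
  step 21: S(S(S(S(S(add(add(add(SZ, Z), mul(SZ, add(SSSZ, Z))), add(Z, add(Z, Z))))))))
  step 22: S(S(S(S(S(add(add(S(add(Z, Z)), mul(SZ, add(SSSZ, Z))), add(Z, add(Z, Z))))))))
  step 23: S(S(S(S(S(add(S(add(add(Z, Z), mul(SZ, add(SSSZ, Z)))), add(Z, add(Z, Z))))))))
  step 24: S(S(S(S(S(S(add(add(add(Z, Z), mul(SZ, add(SSSZ, Z))), add(Z, add(Z, Z)))))))))
  step 25: S(S(S(S(S(S(add(add(Z, mul(SZ, add(SSSZ, Z))), add(Z, add(Z, Z)))))))))
  step 26: S(S(S(S(S(S(add(mul(SZ, add(SSSZ, Z)), add(Z, add(Z, Z)))))))))
  step 27: S(S(S(S(S(S(add(add(add(SSSZ, Z), mul(Z, add(SSSZ, Z))), add(Z, add(Z, Z)))))))))
  step 28: S(S(S(S(S(S(add(add(S(add(SSZ, Z)), mul(Z, add(SSSZ, Z))), add(Z, add(Z, Z)))))))))
  step 29: S(S(S(S(S(S(add(S(add(add(SSZ, Z), mul(Z, add(SSSZ, Z)))), add(Z, add(Z, Z)))))))))
  step 30: S(S(S(S(S(S(S(add(add(add(SSZ, Z), mul(Z, add(SSSZ, Z))), add(Z, add(Z, Z))))))))))
  step 31: S(S(S(S(S(S(S(add(add(S(add(SZ, Z)), mul(Z, add(SSSZ, Z))), add(Z, add(Z, Z))))))))))
  step 32: S(S(S(S(S(S(S(add(S(add(add(SZ, Z), mul(Z, add(SSSZ, Z)))), add(Z, add(Z, Z))))))))))
  step 33: S(S(S(S(S(S(S(S(add(add(add(SZ, Z), mul(Z, add(SSSZ, Z))), add(Z, add(Z, Z)))))))))))
  step 34: S(S(S(S(S(S(S(S(add(add(S(add(Z, Z)), mul(Z, add(SSSZ, Z))), add(Z, add(Z, Z)))))))))))
  step 35: S(S(S(S(S(S(S(S(add(S(add(add(Z, Z), mul(Z, add(SSSZ, Z)))), add(Z, add(Z, Z)))))))))))
  step 36: S(S(S(S(S(S(S(S(S(add(add(add(Z, Z), mul(Z, add(SSSZ, Z))), add(Z, add(Z, Z))))))))))))
  step 37: S(S(S(S(S(S(S(S(S(add(add(Z, mul(Z, add(SSSZ, Z))), add(Z, add(Z, Z))))))))))))
  step 38: S(S(S(S(S(S(S(S(S(add(mul(Z, add(SSSZ, Z)), add(Z, add(Z, Z))))))))))))
  step 39: S(S(S(S(S(S(S(S(S(add(Z, add(Z, add(Z, Z))))))))))))
  step 40: S(S(S(S(S(S(S(S(S(add(Z, add(Z, Z)))))))))))
  step 41: S(S(S(S(S(S(S(S(S(add(Z, Z))))))))))
  step 42: S^9(Z)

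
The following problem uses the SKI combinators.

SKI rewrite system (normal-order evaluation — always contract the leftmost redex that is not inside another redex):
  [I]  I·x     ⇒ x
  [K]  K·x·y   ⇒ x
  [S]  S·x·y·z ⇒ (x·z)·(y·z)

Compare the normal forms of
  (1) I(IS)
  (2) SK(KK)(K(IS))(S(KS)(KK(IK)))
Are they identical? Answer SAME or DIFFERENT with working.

Term A:
  start: I(IS)
  [1] IS
  [2] S

Term B:
  start: SK(KK)(K(IS))(S(KS)(KK(IK)))
  [1] K(K(IS))(KK(K(IS)))(S(KS)(KK(IK)))
  [2] K(IS)(S(KS)(KK(IK)))
  [3] IS
  [4] S

Answer: SAME — A ⇓ S, B ⇓ S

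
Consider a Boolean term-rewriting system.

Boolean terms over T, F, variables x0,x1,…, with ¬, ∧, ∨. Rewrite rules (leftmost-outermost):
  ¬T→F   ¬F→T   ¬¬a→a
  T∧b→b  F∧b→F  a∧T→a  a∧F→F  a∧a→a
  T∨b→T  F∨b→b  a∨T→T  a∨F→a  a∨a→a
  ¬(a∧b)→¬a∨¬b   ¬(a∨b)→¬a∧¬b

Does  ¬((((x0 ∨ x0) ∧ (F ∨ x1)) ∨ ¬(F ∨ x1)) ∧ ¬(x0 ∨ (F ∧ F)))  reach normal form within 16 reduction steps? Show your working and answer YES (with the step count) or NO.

  start: ¬((((x0 ∨ x0) ∧ (F ∨ x1)) ∨ ¬(F ∨ x1)) ∧ ¬(x0 ∨ (F ∧ F)))
  step 1: ¬(((x0 ∨ x0) ∧ (F ∨ x1)) ∨ ¬(F ∨ x1)) ∨ ¬¬(x0 ∨ (F ∧ F))
  step 2: (¬((x0 ∨ x0) ∧ (F ∨ x1)) ∧ ¬¬(F ∨ x1)) ∨ ¬¬(x0 ∨ (F ∧ F))
  step 3: ((¬(x0 ∨ x0) ∨ ¬(F ∨ x1)) ∧ ¬¬(F ∨ x1)) ∨ ¬¬(x0 ∨ (F ∧ F))
  step 4: (((¬x0 ∧ ¬x0) ∨ ¬(F ∨ x1)) ∧ ¬¬(F ∨ x1)) ∨ ¬¬(x0 ∨ (F ∧ F))
  step 5: ((¬x0 ∨ ¬(F ∨ x1)) ∧ ¬¬(F ∨ x1)) ∨ ¬¬(x0 ∨ (F ∧ F))
  step 6: ((¬x0 ∨ (¬F ∧ ¬x1)) ∧ ¬¬(F ∨ x1)) ∨ ¬¬(x0 ∨ (F ∧ F))
  step 7: ((¬x0 ∨ (T ∧ ¬x1)) ∧ ¬¬(F ∨ x1)) ∨ ¬¬(x0 ∨ (F ∧ F))
  step 8: ((¬x0 ∨ ¬x1) ∧ ¬¬(F ∨ x1)) ∨ ¬¬(x0 ∨ (F ∧ F))
  step 9: ((¬x0 ∨ ¬x1) ∧ (F ∨ x1)) ∨ ¬¬(x0 ∨ (F ∧ F))
  step 10: ((¬x0 ∨ ¬x1) ∧ x1) ∨ ¬¬(x0 ∨ (F ∧ F))
  step 11: ((¬x0 ∨ ¬x1) ∧ x1) ∨ (x0 ∨ (F ∧ F))
  step 12: ((¬x0 ∨ ¬x1) ∧ x1) ∨ (x0 ∨ F)
  step 13: ((¬x0 ∨ ¬x1) ∧ x1) ∨ x0

Answer: YES — reaches normal form ((¬x0 ∨ ¬x1) ∧ x1) ∨ x0 in 13 ≤ 16 steps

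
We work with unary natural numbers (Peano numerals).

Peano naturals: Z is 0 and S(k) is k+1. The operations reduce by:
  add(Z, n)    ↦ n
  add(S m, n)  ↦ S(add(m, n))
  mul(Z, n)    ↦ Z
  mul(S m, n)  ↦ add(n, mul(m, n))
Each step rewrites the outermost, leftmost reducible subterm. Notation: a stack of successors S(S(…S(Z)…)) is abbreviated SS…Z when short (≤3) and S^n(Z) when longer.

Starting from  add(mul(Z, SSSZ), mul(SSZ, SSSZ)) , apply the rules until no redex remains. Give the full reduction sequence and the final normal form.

  start: add(mul(Z, SSSZ), mul(SSZ, SSSZ))
  step 1: add(Z, mul(SSZ, SSSZ))
  step 2: mul(SSZ, SSSZ)
  step 3: add(SSSZ, mul(SZ, SSSZ))
  step 4: S(add(SSZ, mul(SZ, SSSZ)))
  step 5: S(S(add(SZ, mul(SZ, SSSZ))))
  step 6: S(S(S(add(Z, mul(SZ, SSSZ)))))
  step 7: S(S(S(mul(SZ, SSSZ))))
  step 8: S(S(S(add(SSSZ, mul(Z, SSSZ)))))
  step 9: S(S(S(S(add(SSZ, mul(Z, SSSZ))))))
  step 10: S(S(S(S(S(add(SZ, mul(Z, SSSZ)))))))
  step 11: S(S(S(S(S(S(add(Z, mul(Z, SSSZ))))))))
  step 12: S(S(S(S(S(S(mul(Z, SSSZ)))))))
  step 13: S^6(Z)

Answer: normal form = S^6(Z)  (in 13 steps)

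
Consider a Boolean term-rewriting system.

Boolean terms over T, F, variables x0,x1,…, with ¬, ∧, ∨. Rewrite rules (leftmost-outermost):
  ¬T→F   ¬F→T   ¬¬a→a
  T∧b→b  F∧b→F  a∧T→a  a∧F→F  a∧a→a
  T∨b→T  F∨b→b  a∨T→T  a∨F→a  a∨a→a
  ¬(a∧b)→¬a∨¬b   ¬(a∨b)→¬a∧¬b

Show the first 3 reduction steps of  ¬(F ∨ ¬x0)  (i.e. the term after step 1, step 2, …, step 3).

Answer: after 3 steps: ¬¬x0

Reduction:
  start: ¬(F ∨ ¬x0)
  →1  ¬F ∧ ¬¬x0
  →2  T ∧ ¬¬x0
  →3  ¬¬x0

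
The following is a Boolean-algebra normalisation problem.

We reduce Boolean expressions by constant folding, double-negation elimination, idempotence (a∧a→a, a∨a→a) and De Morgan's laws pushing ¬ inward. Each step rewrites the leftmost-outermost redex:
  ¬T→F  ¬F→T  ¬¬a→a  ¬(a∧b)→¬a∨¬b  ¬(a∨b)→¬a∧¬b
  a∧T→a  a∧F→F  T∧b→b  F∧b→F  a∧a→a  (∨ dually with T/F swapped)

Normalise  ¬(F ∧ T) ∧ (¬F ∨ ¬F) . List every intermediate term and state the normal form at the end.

Answer: normal form = T  (in 6 steps)

Reduction:
  start: ¬(F ∧ T) ∧ (¬F ∨ ¬F)
  step 1: (¬F ∨ ¬T) ∧ (¬F ∨ ¬F)
  step 2: (T ∨ ¬T) ∧ (¬F ∨ ¬F)
  step 3: T ∧ (¬F ∨ ¬F)
  step 4: ¬F ∨ ¬F
  step 5: ¬F
  step 6: T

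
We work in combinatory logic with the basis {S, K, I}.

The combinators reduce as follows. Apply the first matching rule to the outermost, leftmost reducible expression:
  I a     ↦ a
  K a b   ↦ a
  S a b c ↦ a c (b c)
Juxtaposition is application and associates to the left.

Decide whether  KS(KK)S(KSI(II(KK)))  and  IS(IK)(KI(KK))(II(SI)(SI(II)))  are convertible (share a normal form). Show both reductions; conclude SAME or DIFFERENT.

Answer: DIFFERENT — A ⇓ SS(S(KK)), B ⇓ SI(SII)

Reduction:
Term A:
  start: KS(KK)S(KSI(II(KK)))
  step 1: SS(KSI(II(KK)))
  step 2: SS(S(II(KK)))
  step 3: SS(S(I(KK)))
  step 4: SS(S(KK))

Term B:
  start: IS(IK)(KI(KK))(II(SI)(SI(II)))
  step 1: S(IK)(KI(KK))(II(SI)(SI(II)))
  step 2: IK(II(SI)(SI(II)))(KI(KK)(II(SI)(SI(II))))
  step 3: K(II(SI)(SI(II)))(KI(KK)(II(SI)(SI(II))))
  step 4: II(SI)(SI(II))
  step 5: I(SI)(SI(II))
  step 6: SI(SI(II))
  step 7: SI(SII)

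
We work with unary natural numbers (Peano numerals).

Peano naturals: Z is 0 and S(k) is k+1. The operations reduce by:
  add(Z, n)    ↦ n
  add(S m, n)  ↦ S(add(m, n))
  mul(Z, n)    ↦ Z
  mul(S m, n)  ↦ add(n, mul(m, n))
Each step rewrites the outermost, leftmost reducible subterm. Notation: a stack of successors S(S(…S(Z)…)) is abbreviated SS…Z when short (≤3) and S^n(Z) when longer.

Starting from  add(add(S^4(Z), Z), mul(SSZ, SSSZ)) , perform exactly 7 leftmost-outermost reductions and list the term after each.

Answer: after 7 steps: S(S(S(add(S(add(Z, Z)), mul(SSZ, SSSZ)))))

Working:
  start: add(add(S^4(Z), Z), mul(SSZ, SSSZ))
  step 1: add(S(add(SSSZ, Z)), mul(SSZ, SSSZ))
  step 2: S(add(add(SSSZ, Z), mul(SSZ, SSSZ)))
  step 3: S(add(S(add(SSZ, Z)), mul(SSZ, SSSZ)))
  step 4: S(S(add(add(SSZ, Z), mul(SSZ, SSSZ))))
  step 5: S(S(add(S(add(SZ, Z)), mul(SSZ, SSSZ))))
  step 6: S(S(S(add(add(SZ, Z), mul(SSZ, SSSZ)))))
  step 7: S(S(S(add(S(add(Z, Z)), mul(SSZ, SSSZ)))))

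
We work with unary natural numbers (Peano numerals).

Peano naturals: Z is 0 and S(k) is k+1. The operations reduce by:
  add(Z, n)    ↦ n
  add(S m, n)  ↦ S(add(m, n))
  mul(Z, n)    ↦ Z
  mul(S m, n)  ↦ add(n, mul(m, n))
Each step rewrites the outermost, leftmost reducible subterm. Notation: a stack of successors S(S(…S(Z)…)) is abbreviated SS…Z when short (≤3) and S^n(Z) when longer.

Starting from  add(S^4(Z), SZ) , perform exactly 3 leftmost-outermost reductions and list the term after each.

Answer: after 3 steps: S(S(S(add(SZ, SZ))))

Derivation:
  start: add(S^4(Z), SZ)
  →1  S(add(SSSZ, SZ))
  →2  S(S(add(SSZ, SZ)))
  →3  S(S(S(add(SZ, SZ))))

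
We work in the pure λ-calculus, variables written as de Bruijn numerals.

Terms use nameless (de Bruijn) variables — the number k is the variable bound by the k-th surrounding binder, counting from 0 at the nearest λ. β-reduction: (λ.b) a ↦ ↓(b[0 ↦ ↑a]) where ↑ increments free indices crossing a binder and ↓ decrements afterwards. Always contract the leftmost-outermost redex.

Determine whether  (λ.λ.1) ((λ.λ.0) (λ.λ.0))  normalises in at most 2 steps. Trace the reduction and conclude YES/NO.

Answer: YES — reaches normal form λ.λ.0 in 2 ≤ 2 steps

Reduction:
  start: (λ.λ.1) ((λ.λ.0) (λ.λ.0))
  [1] λ.(λ.λ.0) (λ.λ.0)
  [2] λ.λ.0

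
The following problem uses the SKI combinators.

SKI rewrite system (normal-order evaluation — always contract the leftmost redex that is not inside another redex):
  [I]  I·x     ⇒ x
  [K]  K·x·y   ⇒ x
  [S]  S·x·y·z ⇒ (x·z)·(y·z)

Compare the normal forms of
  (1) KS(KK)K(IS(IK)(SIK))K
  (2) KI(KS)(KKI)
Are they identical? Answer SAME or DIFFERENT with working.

Term A:
  start: KS(KK)K(IS(IK)(SIK))K
  [1] SK(IS(IK)(SIK))K
  [2] KK(IS(IK)(SIK)K)
  [3] K

Term B:
  start: KI(KS)(KKI)
  [1] I(KKI)
  [2] KKI
  [3] K

Answer: SAME — A ⇓ K, B ⇓ K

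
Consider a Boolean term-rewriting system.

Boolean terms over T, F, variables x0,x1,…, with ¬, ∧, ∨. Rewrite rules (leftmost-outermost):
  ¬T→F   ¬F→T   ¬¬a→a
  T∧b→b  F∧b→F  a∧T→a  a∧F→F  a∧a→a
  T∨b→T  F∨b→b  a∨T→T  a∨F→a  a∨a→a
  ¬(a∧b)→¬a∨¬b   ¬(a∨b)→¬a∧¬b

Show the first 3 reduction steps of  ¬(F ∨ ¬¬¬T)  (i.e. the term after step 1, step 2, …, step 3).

  start: ¬(F ∨ ¬¬¬T)
  [1] ¬F ∧ ¬¬¬¬T
  [2] T ∧ ¬¬¬¬T
  [3] ¬¬¬¬T

Answer: after 3 steps: ¬¬¬¬T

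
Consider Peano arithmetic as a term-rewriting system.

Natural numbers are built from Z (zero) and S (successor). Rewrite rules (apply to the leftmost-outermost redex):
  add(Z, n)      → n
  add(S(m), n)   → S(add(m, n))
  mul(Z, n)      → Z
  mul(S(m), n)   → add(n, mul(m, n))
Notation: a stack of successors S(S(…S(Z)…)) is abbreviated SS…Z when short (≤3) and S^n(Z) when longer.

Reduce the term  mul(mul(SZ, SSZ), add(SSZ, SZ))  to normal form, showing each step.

  start: mul(mul(SZ, SSZ), add(SSZ, SZ))
  [1] mul(add(SSZ, mul(Z, SSZ)), add(SSZ, SZ))
  [2] mul(S(add(SZ, mul(Z, SSZ))), add(SSZ, SZ))
  [3] add(add(SSZ, SZ), mul(add(SZ, mul(Z, SSZ)), add(SSZ, SZ)))
  [4] add(S(add(SZ, SZ)), mul(add(SZ, mul(Z, SSZ)), add(SSZ, SZ)))
  [5] S(add(add(SZ, SZ), mul(add(SZ, mul(Z, SSZ)), add(SSZ, SZ))))
  [6] S(add(S(add(Z, SZ)), mul(add(SZ, mul(Z, SSZ)), add(SSZ, SZ))))
  [7] S(S(add(add(Z, SZ), mul(add(SZ, mul(Z, SSZ)), add(SSZ, SZ)))))
  [8] S(S(add(SZ, mul(add(SZ, mul(Z, SSZ)), add(SSZ, SZ)))))
  [9] S(S(S(add(Z, mul(add(SZ, mul(Z, SSZ)), add(SSZ, SZ))))))
  [10] S(S(S(mul(add(SZ, mul(Z, SSZ)), add(SSZ, SZ)))))
  [11] S(S(S(mul(S(add(Z, mul(Z, SSZ))), add(SSZ, SZ)))))
  [12] S(S(S(add(add(SSZ, SZ), mul(add(Z, mul(Z, SSZ)), add(SSZ, SZ))))))
  [13] S(S(S(add(S(add(SZ, SZ)), mul(add(Z, mul(Z, SSZ)), add(SSZ, SZ))))))
  [14] S(S(S(S(add(add(SZ, SZ), mul(add(Z, mul(Z, SSZ)), add(SSZ, SZ)))))))
  [15] S(S(S(S(add(S(add(Z, SZ)), mul(add(Z, mul(Z, SSZ)), add(SSZ, SZ)))))))
  [16] S(S(S(S(S(add(add(Z, SZ), mul(add(Z, mul(Z, SSZ)), add(SSZ, SZ))))))))
  [17] S(S(S(S(S(add(SZ, mul(add(Z, mul(Z, SSZ)), add(SSZ, SZ))))))))
  [18] S(S(S(S(S(S(add(Z, mul(add(Z, mul(Z, SSZ)), add(SSZ, SZ)))))))))
  [19] S(S(S(S(S(S(mul(add(Z, mul(Z, SSZ)), add(SSZ, SZ))))))))
  [20] S(S(S(S(S(S(mul(mul(Z, SSZ), add(SSZ, SZ))))))))
  [21] S(S(S(S(S(S(mul(Z, add(SSZ, SZ))))))))
  [22] S^6(Z)

Answer: normal form = S^6(Z)  (in 22 steps)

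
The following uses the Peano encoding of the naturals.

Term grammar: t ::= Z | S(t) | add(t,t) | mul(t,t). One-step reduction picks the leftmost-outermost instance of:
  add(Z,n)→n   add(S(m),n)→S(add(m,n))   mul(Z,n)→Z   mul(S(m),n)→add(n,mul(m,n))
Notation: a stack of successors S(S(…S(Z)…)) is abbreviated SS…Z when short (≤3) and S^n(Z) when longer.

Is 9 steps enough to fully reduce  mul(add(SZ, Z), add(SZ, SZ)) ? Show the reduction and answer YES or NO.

  start: mul(add(SZ, Z), add(SZ, SZ))
  step 1: mul(S(add(Z, Z)), add(SZ, SZ))
  step 2: add(add(SZ, SZ), mul(add(Z, Z), add(SZ, SZ)))
  step 3: add(S(add(Z, SZ)), mul(add(Z, Z), add(SZ, SZ)))
  step 4: S(add(add(Z, SZ), mul(add(Z, Z), add(SZ, SZ))))
  step 5: S(add(SZ, mul(add(Z, Z), add(SZ, SZ))))
  step 6: S(S(add(Z, mul(add(Z, Z), add(SZ, SZ)))))
  step 7: S(S(mul(add(Z, Z), add(SZ, SZ))))
  step 8: S(S(mul(Z, add(SZ, SZ))))
  step 9: SSZ

Answer: YES — reaches normal form SSZ in 9 ≤ 9 steps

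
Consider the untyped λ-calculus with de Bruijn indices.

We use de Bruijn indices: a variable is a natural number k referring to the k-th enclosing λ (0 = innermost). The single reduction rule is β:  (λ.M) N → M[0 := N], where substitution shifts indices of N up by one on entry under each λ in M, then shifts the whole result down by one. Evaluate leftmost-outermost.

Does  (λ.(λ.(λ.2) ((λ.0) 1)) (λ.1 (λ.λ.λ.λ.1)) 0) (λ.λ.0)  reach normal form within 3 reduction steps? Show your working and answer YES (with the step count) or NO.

  start: (λ.(λ.(λ.2) ((λ.0) 1)) (λ.1 (λ.λ.λ.λ.1)) 0) (λ.λ.0)
  [1] (λ.(λ.λ.λ.0) ((λ.0) (λ.λ.0))) (λ.(λ.λ.0) (λ.λ.λ.λ.1)) (λ.λ.0)
  [2] (λ.λ.λ.0) ((λ.0) (λ.λ.0)) (λ.λ.0)
  [3] (λ.λ.0) (λ.λ.0)

Answer: NO — after 3 steps the term is (λ.λ.0) (λ.λ.0), not yet normal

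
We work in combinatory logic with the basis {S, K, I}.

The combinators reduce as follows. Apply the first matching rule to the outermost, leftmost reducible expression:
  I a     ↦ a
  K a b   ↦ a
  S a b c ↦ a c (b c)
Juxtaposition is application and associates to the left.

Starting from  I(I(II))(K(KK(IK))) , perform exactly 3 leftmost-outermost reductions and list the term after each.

Answer: after 3 steps: I(K(KK(IK)))

Working:
  start: I(I(II))(K(KK(IK)))
  step 1: I(II)(K(KK(IK)))
  step 2: II(K(KK(IK)))
  step 3: I(K(KK(IK)))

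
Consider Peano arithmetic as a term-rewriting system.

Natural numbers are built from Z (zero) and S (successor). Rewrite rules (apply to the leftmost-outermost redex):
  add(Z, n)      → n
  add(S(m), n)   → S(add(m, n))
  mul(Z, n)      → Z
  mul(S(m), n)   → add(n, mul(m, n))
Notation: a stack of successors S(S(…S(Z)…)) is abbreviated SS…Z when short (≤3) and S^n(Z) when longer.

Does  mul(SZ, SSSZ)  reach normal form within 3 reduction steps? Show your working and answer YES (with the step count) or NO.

  start: mul(SZ, SSSZ)
  step 1: add(SSSZ, mul(Z, SSSZ))
  step 2: S(add(SSZ, mul(Z, SSSZ)))
  step 3: S(S(add(SZ, mul(Z, SSSZ))))

Answer: NO — after 3 steps the term is S(S(add(SZ, mul(Z, SSSZ)))), not yet normal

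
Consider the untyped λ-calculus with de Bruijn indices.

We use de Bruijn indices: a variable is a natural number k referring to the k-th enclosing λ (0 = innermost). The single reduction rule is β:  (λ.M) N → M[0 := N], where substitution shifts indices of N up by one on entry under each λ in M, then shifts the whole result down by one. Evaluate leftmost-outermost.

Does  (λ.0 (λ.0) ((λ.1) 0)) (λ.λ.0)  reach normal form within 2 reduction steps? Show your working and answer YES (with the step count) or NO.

Answer: NO — after 2 steps the term is (λ.0) ((λ.λ.λ.0) (λ.λ.0)), not yet normal

Reduction:
  start: (λ.0 (λ.0) ((λ.1) 0)) (λ.λ.0)
  →1  (λ.λ.0) (λ.0) ((λ.λ.λ.0) (λ.λ.0))
  →2  (λ.0) ((λ.λ.λ.0) (λ.λ.0))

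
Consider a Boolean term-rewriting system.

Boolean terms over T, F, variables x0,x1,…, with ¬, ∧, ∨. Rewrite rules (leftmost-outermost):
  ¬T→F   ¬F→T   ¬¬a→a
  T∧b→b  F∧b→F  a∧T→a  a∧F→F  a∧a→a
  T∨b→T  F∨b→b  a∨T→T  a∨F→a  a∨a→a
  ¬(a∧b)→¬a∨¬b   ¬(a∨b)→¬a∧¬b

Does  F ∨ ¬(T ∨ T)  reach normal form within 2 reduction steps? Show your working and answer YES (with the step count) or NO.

Answer: NO — after 2 steps the term is ¬T ∧ ¬T, not yet normal

Working:
  start: F ∨ ¬(T ∨ T)
  →1  ¬(T ∨ T)
  →2  ¬T ∧ ¬T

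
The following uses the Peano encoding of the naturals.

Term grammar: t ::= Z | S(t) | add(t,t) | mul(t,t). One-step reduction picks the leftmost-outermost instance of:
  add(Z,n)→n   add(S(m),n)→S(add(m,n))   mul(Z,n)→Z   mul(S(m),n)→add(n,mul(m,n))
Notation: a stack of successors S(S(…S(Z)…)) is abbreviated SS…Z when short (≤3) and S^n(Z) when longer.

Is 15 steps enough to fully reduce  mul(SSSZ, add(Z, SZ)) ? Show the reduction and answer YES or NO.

Answer: YES — reaches normal form SSSZ in 13 ≤ 15 steps

Reduction:
  start: mul(SSSZ, add(Z, SZ))
  step 1: add(add(Z, SZ), mul(SSZ, add(Z, SZ)))
  step 2: add(SZ, mul(SSZ, add(Z, SZ)))
  step 3: S(add(Z, mul(SSZ, add(Z, SZ))))
  step 4: S(mul(SSZ, add(Z, SZ)))
  step 5: S(add(add(Z, SZ), mul(SZ, add(Z, SZ))))
  step 6: S(add(SZ, mul(SZ, add(Z, SZ))))
  step 7: S(S(add(Z, mul(SZ, add(Z, SZ)))))
  step 8: S(S(mul(SZ, add(Z, SZ))))
  step 9: S(S(add(add(Z, SZ), mul(Z, add(Z, SZ)))))
  step 10: S(S(add(SZ, mul(Z, add(Z, SZ)))))
  step 11: S(S(S(add(Z, mul(Z, add(Z, SZ))))))
  step 12: S(S(S(mul(Z, add(Z, SZ)))))
  step 13: SSSZ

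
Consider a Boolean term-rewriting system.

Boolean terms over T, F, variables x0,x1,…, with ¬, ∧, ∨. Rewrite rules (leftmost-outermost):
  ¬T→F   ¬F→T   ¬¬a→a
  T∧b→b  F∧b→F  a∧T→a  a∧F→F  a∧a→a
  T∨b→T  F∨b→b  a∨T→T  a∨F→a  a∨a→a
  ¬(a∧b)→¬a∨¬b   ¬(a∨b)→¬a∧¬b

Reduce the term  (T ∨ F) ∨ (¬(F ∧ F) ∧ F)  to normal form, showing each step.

  start: (T ∨ F) ∨ (¬(F ∧ F) ∧ F)
  →1  T ∨ (¬(F ∧ F) ∧ F)
  →2  T

Answer: normal form = T  (in 2 steps)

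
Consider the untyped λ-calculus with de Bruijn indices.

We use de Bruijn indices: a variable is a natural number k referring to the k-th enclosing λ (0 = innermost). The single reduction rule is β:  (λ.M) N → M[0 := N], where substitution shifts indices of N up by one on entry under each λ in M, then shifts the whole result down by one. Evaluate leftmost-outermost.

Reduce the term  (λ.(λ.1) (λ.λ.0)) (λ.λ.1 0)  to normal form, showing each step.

  start: (λ.(λ.1) (λ.λ.0)) (λ.λ.1 0)
  →1  (λ.λ.λ.1 0) (λ.λ.0)
  →2  λ.λ.1 0

Answer: normal form = λ.λ.1 0  (in 2 steps)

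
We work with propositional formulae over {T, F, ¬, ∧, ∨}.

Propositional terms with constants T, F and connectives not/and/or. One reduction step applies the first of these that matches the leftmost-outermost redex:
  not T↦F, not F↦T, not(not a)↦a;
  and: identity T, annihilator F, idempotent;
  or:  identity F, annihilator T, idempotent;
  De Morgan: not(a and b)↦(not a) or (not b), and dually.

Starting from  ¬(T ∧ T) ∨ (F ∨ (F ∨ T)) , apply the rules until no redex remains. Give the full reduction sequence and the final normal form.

  start: ¬(T ∧ T) ∨ (F ∨ (F ∨ T))
  →1  (¬T ∨ ¬T) ∨ (F ∨ (F ∨ T))
  →2  ¬T ∨ (F ∨ (F ∨ T))
  →3  F ∨ (F ∨ (F ∨ T))
  →4  F ∨ (F ∨ T)
  →5  F ∨ T
  →6  T

Answer: normal form = T  (in 6 steps)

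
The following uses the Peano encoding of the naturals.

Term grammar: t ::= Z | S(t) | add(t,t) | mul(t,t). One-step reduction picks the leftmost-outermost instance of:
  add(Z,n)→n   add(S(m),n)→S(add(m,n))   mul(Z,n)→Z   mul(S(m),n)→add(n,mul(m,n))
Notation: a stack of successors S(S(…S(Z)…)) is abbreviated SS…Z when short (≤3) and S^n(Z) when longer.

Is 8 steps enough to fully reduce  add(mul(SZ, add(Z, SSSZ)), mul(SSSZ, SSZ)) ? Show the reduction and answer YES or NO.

Answer: NO — after 8 steps the term is S(S(S(add(add(Z, mul(Z, add(Z, SSSZ))), mul(SSSZ, SSZ))))), not yet normal

Reduction:
  start: add(mul(SZ, add(Z, SSSZ)), mul(SSSZ, SSZ))
  step 1: add(add(add(Z, SSSZ), mul(Z, add(Z, SSSZ))), mul(SSSZ, SSZ))
  step 2: add(add(SSSZ, mul(Z, add(Z, SSSZ))), mul(SSSZ, SSZ))
  step 3: add(S(add(SSZ, mul(Z, add(Z, SSSZ)))), mul(SSSZ, SSZ))
  step 4: S(add(add(SSZ, mul(Z, add(Z, SSSZ))), mul(SSSZ, SSZ)))
  step 5: S(add(S(add(SZ, mul(Z, add(Z, SSSZ)))), mul(SSSZ, SSZ)))
  step 6: S(S(add(add(SZ, mul(Z, add(Z, SSSZ))), mul(SSSZ, SSZ))))
  step 7: S(S(add(S(add(Z, mul(Z, add(Z, SSSZ)))), mul(SSSZ, SSZ))))
  step 8: S(S(S(add(add(Z, mul(Z, add(Z, SSSZ))), mul(SSSZ, SSZ)))))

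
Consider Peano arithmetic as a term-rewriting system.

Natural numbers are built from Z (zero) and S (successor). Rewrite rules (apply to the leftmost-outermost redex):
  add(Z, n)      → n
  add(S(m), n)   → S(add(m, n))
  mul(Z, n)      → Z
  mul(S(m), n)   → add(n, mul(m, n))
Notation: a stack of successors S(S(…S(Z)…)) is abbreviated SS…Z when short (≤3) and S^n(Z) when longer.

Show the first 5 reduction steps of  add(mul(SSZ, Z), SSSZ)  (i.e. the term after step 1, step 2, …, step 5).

  start: add(mul(SSZ, Z), SSSZ)
  →1  add(add(Z, mul(SZ, Z)), SSSZ)
  →2  add(mul(SZ, Z), SSSZ)
  →3  add(add(Z, mul(Z, Z)), SSSZ)
  →4  add(mul(Z, Z), SSSZ)
  →5  add(Z, SSSZ)

Answer: after 5 steps: add(Z, SSSZ)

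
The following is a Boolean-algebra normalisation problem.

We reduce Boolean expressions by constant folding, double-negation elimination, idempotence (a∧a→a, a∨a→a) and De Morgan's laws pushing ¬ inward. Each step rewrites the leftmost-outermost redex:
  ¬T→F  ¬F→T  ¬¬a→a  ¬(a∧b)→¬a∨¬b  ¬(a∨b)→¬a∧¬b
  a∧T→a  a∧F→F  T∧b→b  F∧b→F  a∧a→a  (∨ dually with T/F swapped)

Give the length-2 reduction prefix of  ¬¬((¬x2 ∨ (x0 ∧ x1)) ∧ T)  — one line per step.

Answer: after 2 steps: ¬x2 ∨ (x0 ∧ x1)

Working:
  start: ¬¬((¬x2 ∨ (x0 ∧ x1)) ∧ T)
  step 1: (¬x2 ∨ (x0 ∧ x1)) ∧ T
  step 2: ¬x2 ∨ (x0 ∧ x1)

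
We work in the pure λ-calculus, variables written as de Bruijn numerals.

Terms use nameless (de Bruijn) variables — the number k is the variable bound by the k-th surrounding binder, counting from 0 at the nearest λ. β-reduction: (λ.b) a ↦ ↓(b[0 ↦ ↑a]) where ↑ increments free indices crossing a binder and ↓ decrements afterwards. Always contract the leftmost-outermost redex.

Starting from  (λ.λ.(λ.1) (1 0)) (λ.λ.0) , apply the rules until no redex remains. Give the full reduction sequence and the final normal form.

  start: (λ.λ.(λ.1) (1 0)) (λ.λ.0)
  →1  λ.(λ.1) ((λ.λ.0) 0)
  →2  λ.0

Answer: normal form = λ.0  (in 2 steps)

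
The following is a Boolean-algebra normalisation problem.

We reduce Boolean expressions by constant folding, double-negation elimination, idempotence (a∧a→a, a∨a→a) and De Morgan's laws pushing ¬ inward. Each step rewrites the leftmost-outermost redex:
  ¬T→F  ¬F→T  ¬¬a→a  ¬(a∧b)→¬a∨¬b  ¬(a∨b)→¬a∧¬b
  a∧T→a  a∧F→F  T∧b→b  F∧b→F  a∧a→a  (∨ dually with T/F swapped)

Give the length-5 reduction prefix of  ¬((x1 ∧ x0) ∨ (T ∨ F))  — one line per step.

Answer: after 5 steps: (¬x1 ∨ ¬x0) ∧ F

Working:
  start: ¬((x1 ∧ x0) ∨ (T ∨ F))
  step 1: ¬(x1 ∧ x0) ∧ ¬(T ∨ F)
  step 2: (¬x1 ∨ ¬x0) ∧ ¬(T ∨ F)
  step 3: (¬x1 ∨ ¬x0) ∧ (¬T ∧ ¬F)
  step 4: (¬x1 ∨ ¬x0) ∧ (F ∧ ¬F)
  step 5: (¬x1 ∨ ¬x0) ∧ F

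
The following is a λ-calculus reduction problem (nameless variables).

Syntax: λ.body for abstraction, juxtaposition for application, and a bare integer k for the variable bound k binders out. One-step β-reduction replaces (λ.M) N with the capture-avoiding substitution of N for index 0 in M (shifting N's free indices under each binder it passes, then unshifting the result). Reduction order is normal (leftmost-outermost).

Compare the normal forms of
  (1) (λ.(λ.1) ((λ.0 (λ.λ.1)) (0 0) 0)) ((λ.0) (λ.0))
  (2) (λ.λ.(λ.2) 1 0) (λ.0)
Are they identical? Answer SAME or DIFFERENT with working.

Term A:
  start: (λ.(λ.1) ((λ.0 (λ.λ.1)) (0 0) 0)) ((λ.0) (λ.0))
  step 1: (λ.(λ.0) (λ.0)) ((λ.0 (λ.λ.1)) ((λ.0) (λ.0) ((λ.0) (λ.0))) ((λ.0) (λ.0)))
  step 2: (λ.0) (λ.0)
  step 3: λ.0

Term B:
  start: (λ.λ.(λ.2) 1 0) (λ.0)
  step 1: λ.(λ.λ.0) (λ.0) 0
  step 2: λ.(λ.0) 0
  step 3: λ.0

Answer: SAME — A ⇓ λ.0, B ⇓ λ.0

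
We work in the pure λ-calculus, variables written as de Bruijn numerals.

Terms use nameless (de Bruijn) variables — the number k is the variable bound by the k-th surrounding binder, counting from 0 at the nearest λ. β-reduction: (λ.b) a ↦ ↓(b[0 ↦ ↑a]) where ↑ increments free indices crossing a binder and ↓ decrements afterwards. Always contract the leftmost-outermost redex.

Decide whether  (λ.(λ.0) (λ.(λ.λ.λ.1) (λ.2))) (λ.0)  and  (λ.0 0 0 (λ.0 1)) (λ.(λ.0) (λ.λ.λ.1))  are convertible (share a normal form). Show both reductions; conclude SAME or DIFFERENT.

Term A:
  start: (λ.(λ.0) (λ.(λ.λ.λ.1) (λ.2))) (λ.0)
  step 1: (λ.0) (λ.(λ.λ.λ.1) (λ.λ.0))
  step 2: λ.(λ.λ.λ.1) (λ.λ.0)
  step 3: λ.λ.λ.1

Term B:
  start: (λ.0 0 0 (λ.0 1)) (λ.(λ.0) (λ.λ.λ.1))
  step 1: (λ.(λ.0) (λ.λ.λ.1)) (λ.(λ.0) (λ.λ.λ.1)) (λ.(λ.0) (λ.λ.λ.1)) (λ.0 (λ.(λ.0) (λ.λ.λ.1)))
  step 2: (λ.0) (λ.λ.λ.1) (λ.(λ.0) (λ.λ.λ.1)) (λ.0 (λ.(λ.0) (λ.λ.λ.1)))
  step 3: (λ.λ.λ.1) (λ.(λ.0) (λ.λ.λ.1)) (λ.0 (λ.(λ.0) (λ.λ.λ.1)))
  step 4: (λ.λ.1) (λ.0 (λ.(λ.0) (λ.λ.λ.1)))
  step 5: λ.λ.0 (λ.(λ.0) (λ.λ.λ.1))
  step 6: λ.λ.0 (λ.λ.λ.λ.1)

Answer: DIFFERENT — A ⇓ λ.λ.λ.1, B ⇓ λ.λ.0 (λ.λ.λ.λ.1)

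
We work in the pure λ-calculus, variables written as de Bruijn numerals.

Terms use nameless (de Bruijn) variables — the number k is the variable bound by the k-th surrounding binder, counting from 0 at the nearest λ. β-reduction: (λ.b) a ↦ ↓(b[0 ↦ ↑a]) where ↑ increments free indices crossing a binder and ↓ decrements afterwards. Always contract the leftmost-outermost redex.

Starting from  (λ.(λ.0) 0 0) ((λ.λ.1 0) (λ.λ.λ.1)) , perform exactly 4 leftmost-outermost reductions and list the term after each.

Answer: after 4 steps: (λ.λ.λ.1) ((λ.λ.1 0) (λ.λ.λ.1))

Reduction:
  start: (λ.(λ.0) 0 0) ((λ.λ.1 0) (λ.λ.λ.1))
  →1  (λ.0) ((λ.λ.1 0) (λ.λ.λ.1)) ((λ.λ.1 0) (λ.λ.λ.1))
  →2  (λ.λ.1 0) (λ.λ.λ.1) ((λ.λ.1 0) (λ.λ.λ.1))
  →3  (λ.(λ.λ.λ.1) 0) ((λ.λ.1 0) (λ.λ.λ.1))
  →4  (λ.λ.λ.1) ((λ.λ.1 0) (λ.λ.λ.1))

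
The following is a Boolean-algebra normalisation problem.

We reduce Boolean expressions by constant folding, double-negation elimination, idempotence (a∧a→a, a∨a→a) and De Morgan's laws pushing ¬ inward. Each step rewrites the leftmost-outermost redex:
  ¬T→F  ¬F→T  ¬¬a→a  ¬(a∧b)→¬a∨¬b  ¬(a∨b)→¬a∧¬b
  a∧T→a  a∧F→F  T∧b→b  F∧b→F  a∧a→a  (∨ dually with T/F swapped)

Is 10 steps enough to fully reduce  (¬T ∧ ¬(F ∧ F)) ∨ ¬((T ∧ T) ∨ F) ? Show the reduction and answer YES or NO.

  start: (¬T ∧ ¬(F ∧ F)) ∨ ¬((T ∧ T) ∨ F)
  →1  (F ∧ ¬(F ∧ F)) ∨ ¬((T ∧ T) ∨ F)
  →2  F ∨ ¬((T ∧ T) ∨ F)
  →3  ¬((T ∧ T) ∨ F)
  →4  ¬(T ∧ T) ∧ ¬F
  →5  (¬T ∨ ¬T) ∧ ¬F
  →6  ¬T ∧ ¬F
  →7  F ∧ ¬F
  →8  F

Answer: YES — reaches normal form F in 8 ≤ 10 steps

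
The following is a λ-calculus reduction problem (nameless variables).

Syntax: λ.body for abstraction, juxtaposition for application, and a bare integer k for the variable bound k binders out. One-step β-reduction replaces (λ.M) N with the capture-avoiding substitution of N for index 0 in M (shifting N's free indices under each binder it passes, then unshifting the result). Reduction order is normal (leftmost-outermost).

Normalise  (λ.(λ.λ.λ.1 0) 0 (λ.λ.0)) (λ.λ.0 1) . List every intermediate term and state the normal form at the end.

Answer: normal form = λ.λ.0  (in 4 steps)

Derivation:
  start: (λ.(λ.λ.λ.1 0) 0 (λ.λ.0)) (λ.λ.0 1)
  [1] (λ.λ.λ.1 0) (λ.λ.0 1) (λ.λ.0)
  [2] (λ.λ.1 0) (λ.λ.0)
  [3] λ.(λ.λ.0) 0
  [4] λ.λ.0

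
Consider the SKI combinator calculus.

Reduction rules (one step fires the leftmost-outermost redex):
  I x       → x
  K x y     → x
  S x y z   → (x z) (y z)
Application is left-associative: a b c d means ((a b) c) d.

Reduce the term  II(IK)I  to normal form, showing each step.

  start: II(IK)I
  step 1: I(IK)I
  step 2: IKI
  step 3: KI

Answer: normal form = KI  (in 3 steps)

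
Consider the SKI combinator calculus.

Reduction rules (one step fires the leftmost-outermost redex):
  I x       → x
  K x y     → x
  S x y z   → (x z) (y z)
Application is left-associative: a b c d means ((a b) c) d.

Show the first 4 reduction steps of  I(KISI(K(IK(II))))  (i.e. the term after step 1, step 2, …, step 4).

Answer: after 4 steps: K(IK(II))

Reduction:
  start: I(KISI(K(IK(II))))
  →1  KISI(K(IK(II)))
  →2  II(K(IK(II)))
  →3  I(K(IK(II)))
  →4  K(IK(II))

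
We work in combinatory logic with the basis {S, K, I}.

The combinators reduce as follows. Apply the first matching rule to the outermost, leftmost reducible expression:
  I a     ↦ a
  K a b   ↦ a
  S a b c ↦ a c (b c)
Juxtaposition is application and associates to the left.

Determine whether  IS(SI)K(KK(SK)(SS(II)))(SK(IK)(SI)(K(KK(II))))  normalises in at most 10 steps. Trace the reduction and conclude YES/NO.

  start: IS(SI)K(KK(SK)(SS(II)))(SK(IK)(SI)(K(KK(II))))
  step 1: S(SI)K(KK(SK)(SS(II)))(SK(IK)(SI)(K(KK(II))))
  step 2: SI(KK(SK)(SS(II)))(K(KK(SK)(SS(II))))(SK(IK)(SI)(K(KK(II))))
  step 3: I(K(KK(SK)(SS(II))))(KK(SK)(SS(II))(K(KK(SK)(SS(II)))))(SK(IK)(SI)(K(KK(II))))
  step 4: K(KK(SK)(SS(II)))(KK(SK)(SS(II))(K(KK(SK)(SS(II)))))(SK(IK)(SI)(K(KK(II))))
  step 5: KK(SK)(SS(II))(SK(IK)(SI)(K(KK(II))))
  step 6: K(SS(II))(SK(IK)(SI)(K(KK(II))))
  step 7: SS(II)
  step 8: SSI

Answer: YES — reaches normal form SSI in 8 ≤ 10 steps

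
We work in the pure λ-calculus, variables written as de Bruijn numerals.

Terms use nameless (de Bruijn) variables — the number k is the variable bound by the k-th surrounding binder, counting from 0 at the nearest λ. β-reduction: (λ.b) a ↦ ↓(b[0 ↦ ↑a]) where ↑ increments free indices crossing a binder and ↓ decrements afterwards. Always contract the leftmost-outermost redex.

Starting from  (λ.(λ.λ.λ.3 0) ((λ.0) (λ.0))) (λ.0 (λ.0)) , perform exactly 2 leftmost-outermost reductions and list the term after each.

  start: (λ.(λ.λ.λ.3 0) ((λ.0) (λ.0))) (λ.0 (λ.0))
  [1] (λ.λ.λ.(λ.0 (λ.0)) 0) ((λ.0) (λ.0))
  [2] λ.λ.(λ.0 (λ.0)) 0

Answer: after 2 steps: λ.λ.(λ.0 (λ.0)) 0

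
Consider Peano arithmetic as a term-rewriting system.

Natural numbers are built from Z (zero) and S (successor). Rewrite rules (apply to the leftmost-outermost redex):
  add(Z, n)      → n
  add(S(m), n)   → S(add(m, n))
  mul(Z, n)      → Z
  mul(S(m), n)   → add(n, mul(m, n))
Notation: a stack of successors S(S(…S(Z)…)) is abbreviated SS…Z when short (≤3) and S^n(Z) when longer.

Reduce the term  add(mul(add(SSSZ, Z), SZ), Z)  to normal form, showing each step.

  start: add(mul(add(SSSZ, Z), SZ), Z)
  [1] add(mul(S(add(SSZ, Z)), SZ), Z)
  [2] add(add(SZ, mul(add(SSZ, Z), SZ)), Z)
  [3] add(S(add(Z, mul(add(SSZ, Z), SZ))), Z)
  [4] S(add(add(Z, mul(add(SSZ, Z), SZ)), Z))
  [5] S(add(mul(add(SSZ, Z), SZ), Z))
  [6] S(add(mul(S(add(SZ, Z)), SZ), Z))
  [7] S(add(add(SZ, mul(add(SZ, Z), SZ)), Z))
  [8] S(add(S(add(Z, mul(add(SZ, Z), SZ))), Z))
  [9] S(S(add(add(Z, mul(add(SZ, Z), SZ)), Z)))
  [10] S(S(add(mul(add(SZ, Z), SZ), Z)))
  [11] S(S(add(mul(S(add(Z, Z)), SZ), Z)))
  [12] S(S(add(add(SZ, mul(add(Z, Z), SZ)), Z)))
  [13] S(S(add(S(add(Z, mul(add(Z, Z), SZ))), Z)))
  [14] S(S(S(add(add(Z, mul(add(Z, Z), SZ)), Z))))
  [15] S(S(S(add(mul(add(Z, Z), SZ), Z))))
  [16] S(S(S(add(mul(Z, SZ), Z))))
  [17] S(S(S(add(Z, Z))))
  [18] SSSZ

Answer: normal form = SSSZ  (in 18 steps)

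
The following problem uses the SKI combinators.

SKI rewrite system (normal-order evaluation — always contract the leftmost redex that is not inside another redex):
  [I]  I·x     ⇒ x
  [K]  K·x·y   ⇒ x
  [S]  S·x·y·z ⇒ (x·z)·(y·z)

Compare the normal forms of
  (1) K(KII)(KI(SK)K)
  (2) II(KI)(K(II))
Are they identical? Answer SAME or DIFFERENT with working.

Term A:
  start: K(KII)(KI(SK)K)
  [1] KII
  [2] I

Term B:
  start: II(KI)(K(II))
  [1] I(KI)(K(II))
  [2] KI(K(II))
  [3] I

Answer: SAME — A ⇓ I, B ⇓ I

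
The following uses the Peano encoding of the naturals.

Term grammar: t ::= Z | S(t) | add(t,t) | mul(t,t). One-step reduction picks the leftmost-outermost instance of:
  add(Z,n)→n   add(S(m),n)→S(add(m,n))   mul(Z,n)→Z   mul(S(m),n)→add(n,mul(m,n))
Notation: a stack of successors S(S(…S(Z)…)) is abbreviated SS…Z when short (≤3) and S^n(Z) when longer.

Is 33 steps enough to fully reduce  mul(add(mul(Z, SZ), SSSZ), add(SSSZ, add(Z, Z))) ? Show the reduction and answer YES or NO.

  start: mul(add(mul(Z, SZ), SSSZ), add(SSSZ, add(Z, Z)))
  step 1: mul(add(Z, SSSZ), add(SSSZ, add(Z, Z)))
  step 2: mul(SSSZ, add(SSSZ, add(Z, Z)))
  step 3: add(add(SSSZ, add(Z, Z)), mul(SSZ, add(SSSZ, add(Z, Z))))
  step 4: add(S(add(SSZ, add(Z, Z))), mul(SSZ, add(SSSZ, add(Z, Z))))
  step 5: S(add(add(SSZ, add(Z, Z)), mul(SSZ, add(SSSZ, add(Z, Z)))))
  step 6: S(add(S(add(SZ, add(Z, Z))), mul(SSZ, add(SSSZ, add(Z, Z)))))
  step 7: S(S(add(add(SZ, add(Z, Z)), mul(SSZ, add(SSSZ, add(Z, Z))))))
  step 8: S(S(add(S(add(Z, add(Z, Z))), mul(SSZ, add(SSSZ, add(Z, Z))))))
  step 9: S(S(S(add(add(Z, add(Z, Z)), mul(SSZ, add(SSSZ, add(Z, Z)))))))
  step 10: S(S(S(add(add(Z, Z), mul(SSZ, add(SSSZ, add(Z, Z)))))))
  step 11: S(S(S(add(Z, mul(SSZ, add(SSSZ, add(Z, Z)))))))
  step 12: S(S(S(mul(SSZ, add(SSSZ, add(Z, Z))))))
  step 13: S(S(S(add(add(SSSZ, add(Z, Z)), mul(SZ, add(SSSZ, add(Z, Z)))))))
  step 14: S(S(S(add(S(add(SSZ, add(Z, Z))), mul(SZ, add(SSSZ, add(Z, Z)))))))
  step 15: S(S(S(S(add(add(SSZ, add(Z, Z)), mul(SZ, add(SSSZ, add(Z, Z))))))))
  step 16: S(S(S(S(add(S(add(SZ, add(Z, Z))), mul(SZ, add(SSSZ, add(Z, Z))))))))
  step 17: S(S(S(S(S(add(add(SZ, add(Z, Z)), mul(SZ, add(SSSZ, add(Z, Z)))))))))
  step 18: S(S(S(S(S(add(S(add(Z, add(Z, Z))), mul(SZ, add(SSSZ, add(Z, Z)))))))))
  step 19: S(S(S(S(S(S(add(add(Z, add(Z, Z)), mul(SZ, add(SSSZ, add(Z, Z))))))))))
  step 20: S(S(S(S(S(S(add(add(Z, Z), mul(SZ, add(SSSZ, add(Z, Z))))))))))
  step 21: S(S(S(S(S(S(add(Z, mul(SZ, add(SSSZ, add(Z, Z))))))))))
  step 22: S(S(S(S(S(S(mul(SZ, add(SSSZ, add(Z, Z)))))))))
  step 23: S(S(S(S(S(S(add(add(SSSZ, add(Z, Z)), mul(Z, add(SSSZ, add(Z, Z))))))))))
  step 24: S(S(S(S(S(S(add(S(add(SSZ, add(Z, Z))), mul(Z, add(SSSZ, add(Z, Z))))))))))
  step 25: S(S(S(S(S(S(S(add(add(SSZ, add(Z, Z)), mul(Z, add(SSSZ, add(Z, Z)))))))))))
  step 26: S(S(S(S(S(S(S(add(S(add(SZ, add(Z, Z))), mul(Z, add(SSSZ, add(Z, Z)))))))))))
  step 27: S(S(S(S(S(S(S(S(add(add(SZ, add(Z, Z)), mul(Z, add(SSSZ, add(Z, Z))))))))))))
  step 28: S(S(S(S(S(S(S(S(add(S(add(Z, add(Z, Z))), mul(Z, add(SSSZ, add(Z, Z))))))))))))
  step 29: S(S(S(S(S(S(S(S(S(add(add(Z, add(Z, Z)), mul(Z, add(SSSZ, add(Z, Z)))))))))))))
  step 30: S(S(S(S(S(S(S(S(S(add(add(Z, Z), mul(Z, add(SSSZ, add(Z, Z)))))))))))))
  step 31: S(S(S(S(S(S(S(S(S(add(Z, mul(Z, add(SSSZ, add(Z, Z)))))))))))))
  step 32: S(S(S(S(S(S(S(S(S(mul(Z, add(SSSZ, add(Z, Z))))))))))))
  step 33: S^9(Z)

Answer: YES — reaches normal form S^9(Z) in 33 ≤ 33 steps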